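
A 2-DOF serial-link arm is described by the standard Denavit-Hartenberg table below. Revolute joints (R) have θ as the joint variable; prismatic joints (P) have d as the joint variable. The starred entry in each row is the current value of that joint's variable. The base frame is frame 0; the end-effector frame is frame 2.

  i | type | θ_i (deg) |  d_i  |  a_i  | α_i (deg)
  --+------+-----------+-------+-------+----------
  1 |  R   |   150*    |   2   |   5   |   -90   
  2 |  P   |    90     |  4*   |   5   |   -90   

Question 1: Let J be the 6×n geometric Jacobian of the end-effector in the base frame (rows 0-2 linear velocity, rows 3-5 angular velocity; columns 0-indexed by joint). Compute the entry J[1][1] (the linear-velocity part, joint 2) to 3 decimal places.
-0.866

prismatic axis z_1 = (-0.5000,-0.8660,0.0000)
J_v[:, 1] = z_1; J_ω[:, 1] = (0,0,0)
entry J[1][1] = -0.8660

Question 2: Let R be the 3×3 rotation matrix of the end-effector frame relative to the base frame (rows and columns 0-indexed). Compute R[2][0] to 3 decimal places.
-1.000

End-effector x-axis (col 0 of R) = (-0.0000,-0.0000,-1.0000)
R[2][0] = -1.0000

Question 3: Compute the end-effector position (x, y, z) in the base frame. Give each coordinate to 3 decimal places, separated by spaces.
-6.330 -0.964 -3.000

after link 1: o_1 = (-4.3301, 2.5000, 2.0000)
after link 2: o_2 = (-6.3301, -0.9641, -3.0000)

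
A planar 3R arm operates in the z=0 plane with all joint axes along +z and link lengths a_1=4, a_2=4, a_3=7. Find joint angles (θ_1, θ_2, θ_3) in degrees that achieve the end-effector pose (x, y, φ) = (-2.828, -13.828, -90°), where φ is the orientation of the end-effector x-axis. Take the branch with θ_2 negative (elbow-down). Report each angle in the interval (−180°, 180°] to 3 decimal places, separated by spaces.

-89.988 -45.021 45.009

wrist centre = target − a_3·(cos φ, sin φ) = (-2.8280, -6.8280)
cos θ_2 = (54.6192−4²−4²)/(2·4·4) = 0.7068; θ_2 = -45.0209° (elbow-down)
β = atan2(-6.8280,-2.8280) = -112.4982°; ψ = atan2(-2.8295,6.8274) = -22.5104°
θ_1 = β − ψ = -89.9878°
θ_3 = φ − θ_1 − θ_2 = 45.0086° (wrapped to (-180°,180°])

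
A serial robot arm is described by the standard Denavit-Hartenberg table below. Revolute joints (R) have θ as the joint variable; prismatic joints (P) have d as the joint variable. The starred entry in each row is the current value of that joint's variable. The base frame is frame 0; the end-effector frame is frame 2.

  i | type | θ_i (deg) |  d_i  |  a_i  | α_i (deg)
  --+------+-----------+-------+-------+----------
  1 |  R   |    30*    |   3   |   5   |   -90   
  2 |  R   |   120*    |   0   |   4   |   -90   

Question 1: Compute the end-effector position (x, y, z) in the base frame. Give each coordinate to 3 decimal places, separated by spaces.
after link 1: o_1 = (4.3301, 2.5000, 3.0000)
after link 2: o_2 = (2.5981, 1.5000, -0.4641)

2.598 1.500 -0.464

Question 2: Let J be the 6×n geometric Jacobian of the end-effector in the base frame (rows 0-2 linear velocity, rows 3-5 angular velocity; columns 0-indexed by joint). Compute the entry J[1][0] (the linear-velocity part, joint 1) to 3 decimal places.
2.598

axis z_0 = ẑ; lever o_n−o_0 = (2.5981,1.5000,-0.4641)
cross product → J_v[:, 0] = (-1.5000,2.5981,0.0000)
J_ω[:, 0] = z_0
entry J[1][0] = 2.5981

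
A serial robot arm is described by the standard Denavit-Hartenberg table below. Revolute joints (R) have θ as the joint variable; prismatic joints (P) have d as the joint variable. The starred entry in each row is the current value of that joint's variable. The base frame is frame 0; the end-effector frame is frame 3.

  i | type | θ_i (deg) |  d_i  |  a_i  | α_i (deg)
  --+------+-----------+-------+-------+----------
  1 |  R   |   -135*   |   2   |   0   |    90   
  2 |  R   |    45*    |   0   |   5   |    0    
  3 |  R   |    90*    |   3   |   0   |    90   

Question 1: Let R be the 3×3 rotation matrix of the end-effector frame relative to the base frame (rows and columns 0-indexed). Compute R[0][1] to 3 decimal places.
-0.707

End-effector y-axis (col 1 of R) = (-0.7071,0.7071,0.0000)
R[0][1] = -0.7071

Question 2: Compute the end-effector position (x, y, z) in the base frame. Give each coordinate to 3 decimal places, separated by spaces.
after link 1: o_1 = (0.0000, 0.0000, 2.0000)
after link 2: o_2 = (-2.5000, -2.5000, 5.5355)
after link 3: o_3 = (-4.6213, -0.3787, 5.5355)

-4.621 -0.379 5.536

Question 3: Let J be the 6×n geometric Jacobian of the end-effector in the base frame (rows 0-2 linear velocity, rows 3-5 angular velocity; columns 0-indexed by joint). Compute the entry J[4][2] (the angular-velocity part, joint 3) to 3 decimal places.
axis z_2 = (-0.7071,0.7071,0.0000); lever o_n−o_2 = (-2.1213,2.1213,0.0000)
cross product → J_v[:, 2] = (-0.0000,-0.0000,0.0000)
J_ω[:, 2] = z_2
entry J[4][2] = 0.7071

0.707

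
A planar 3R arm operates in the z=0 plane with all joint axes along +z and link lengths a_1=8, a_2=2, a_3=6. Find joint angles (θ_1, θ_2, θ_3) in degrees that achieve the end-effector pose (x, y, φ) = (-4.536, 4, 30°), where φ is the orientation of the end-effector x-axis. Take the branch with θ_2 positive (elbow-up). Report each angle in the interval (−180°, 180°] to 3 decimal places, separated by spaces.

wrist centre = target − a_3·(cos φ, sin φ) = (-9.7322, 1.0000)
cos θ_2 = (95.7148−8²−2²)/(2·8·2) = 0.8661; θ_2 = 29.9929° (elbow-up)
β = atan2(1.0000,-9.7322) = 174.1333°; ψ = atan2(0.9998,9.7322) = 5.8654°
θ_1 = β − ψ = 168.2679°
θ_3 = φ − θ_1 − θ_2 = -168.2608° (wrapped to (-180°,180°])

168.268 29.993 -168.261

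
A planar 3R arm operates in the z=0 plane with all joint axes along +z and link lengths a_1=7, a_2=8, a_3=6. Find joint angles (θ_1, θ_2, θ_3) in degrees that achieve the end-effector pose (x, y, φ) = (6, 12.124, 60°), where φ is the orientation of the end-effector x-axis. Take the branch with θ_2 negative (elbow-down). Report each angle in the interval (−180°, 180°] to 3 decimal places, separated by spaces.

wrist centre = target − a_3·(cos φ, sin φ) = (3.0000, 6.9278)
cos θ_2 = (56.9951−7²−8²)/(2·7·8) = -0.5000; θ_2 = -120.0029° (elbow-down)
β = atan2(6.9278,3.0000) = 66.5857°; ψ = atan2(-6.9280,2.9996) = -66.5886°
θ_1 = β − ψ = 133.1743°
θ_3 = φ − θ_1 − θ_2 = 46.8286° (wrapped to (-180°,180°])

133.174 -120.003 46.829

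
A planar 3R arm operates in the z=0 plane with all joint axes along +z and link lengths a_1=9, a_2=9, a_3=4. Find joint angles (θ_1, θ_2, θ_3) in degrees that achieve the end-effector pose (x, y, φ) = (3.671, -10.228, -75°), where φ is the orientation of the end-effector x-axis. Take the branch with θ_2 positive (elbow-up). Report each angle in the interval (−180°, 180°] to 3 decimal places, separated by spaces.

-135.003 134.999 -74.996

wrist centre = target − a_3·(cos φ, sin φ) = (2.6357, -6.3643)
cos θ_2 = (47.4513−9²−9²)/(2·9·9) = -0.7071; θ_2 = 134.9987° (elbow-up)
β = atan2(-6.3643,2.6357) = -67.5035°; ψ = atan2(6.3641,2.6362) = 67.4993°
θ_1 = β − ψ = -135.0028°
θ_3 = φ − θ_1 − θ_2 = -74.9959° (wrapped to (-180°,180°])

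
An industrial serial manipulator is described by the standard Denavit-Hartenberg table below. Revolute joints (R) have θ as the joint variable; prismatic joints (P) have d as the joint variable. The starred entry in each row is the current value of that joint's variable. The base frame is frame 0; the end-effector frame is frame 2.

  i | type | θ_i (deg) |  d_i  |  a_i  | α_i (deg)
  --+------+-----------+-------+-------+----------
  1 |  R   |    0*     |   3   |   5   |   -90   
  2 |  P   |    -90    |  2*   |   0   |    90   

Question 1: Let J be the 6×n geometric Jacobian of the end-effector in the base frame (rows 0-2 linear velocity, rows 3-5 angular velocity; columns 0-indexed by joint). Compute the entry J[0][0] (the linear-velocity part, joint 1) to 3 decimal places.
-2.000

axis z_0 = ẑ; lever o_n−o_0 = (5.0000,2.0000,3.0000)
cross product → J_v[:, 0] = (-2.0000,5.0000,0.0000)
J_ω[:, 0] = z_0
entry J[0][0] = -2.0000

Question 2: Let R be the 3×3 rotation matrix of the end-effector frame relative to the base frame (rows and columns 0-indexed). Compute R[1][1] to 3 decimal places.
1.000

End-effector y-axis (col 1 of R) = (0.0000,1.0000,0.0000)
R[1][1] = 1.0000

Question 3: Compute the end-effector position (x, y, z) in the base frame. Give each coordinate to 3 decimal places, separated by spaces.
after link 1: o_1 = (5.0000, 0.0000, 3.0000)
after link 2: o_2 = (5.0000, 2.0000, 3.0000)

5.000 2.000 3.000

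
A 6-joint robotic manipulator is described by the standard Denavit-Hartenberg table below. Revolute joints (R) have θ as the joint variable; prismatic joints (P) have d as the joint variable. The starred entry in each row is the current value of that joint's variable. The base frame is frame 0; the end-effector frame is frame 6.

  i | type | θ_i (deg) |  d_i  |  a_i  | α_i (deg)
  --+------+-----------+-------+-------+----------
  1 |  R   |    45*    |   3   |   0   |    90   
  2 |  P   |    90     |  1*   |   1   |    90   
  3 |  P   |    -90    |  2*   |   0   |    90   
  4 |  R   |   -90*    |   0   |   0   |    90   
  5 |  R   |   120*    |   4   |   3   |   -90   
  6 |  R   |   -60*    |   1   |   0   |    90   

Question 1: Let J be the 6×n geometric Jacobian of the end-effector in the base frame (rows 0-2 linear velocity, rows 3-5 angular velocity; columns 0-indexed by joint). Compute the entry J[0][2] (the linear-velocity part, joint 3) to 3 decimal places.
0.707

prismatic axis z_2 = (0.7071,0.7071,-0.0000)
J_v[:, 2] = z_2; J_ω[:, 2] = (0,0,0)
entry J[0][2] = 0.7071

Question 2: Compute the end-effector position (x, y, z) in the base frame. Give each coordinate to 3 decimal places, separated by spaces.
6.623 -0.448 1.902

after link 1: o_1 = (0.0000, 0.0000, 3.0000)
after link 2: o_2 = (0.7071, -0.7071, 4.0000)
after link 3: o_3 = (2.1213, 0.7071, 4.0000)
after link 4: o_4 = (2.1213, 0.7071, 4.0000)
after link 5: o_5 = (6.0104, -1.0607, 1.4019)
after link 6: o_6 = (6.6228, -0.4483, 1.9019)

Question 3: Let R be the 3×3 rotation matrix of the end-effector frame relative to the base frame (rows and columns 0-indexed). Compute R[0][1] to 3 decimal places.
0.612

End-effector y-axis (col 1 of R) = (0.6124,0.6124,0.5000)
R[0][1] = 0.6124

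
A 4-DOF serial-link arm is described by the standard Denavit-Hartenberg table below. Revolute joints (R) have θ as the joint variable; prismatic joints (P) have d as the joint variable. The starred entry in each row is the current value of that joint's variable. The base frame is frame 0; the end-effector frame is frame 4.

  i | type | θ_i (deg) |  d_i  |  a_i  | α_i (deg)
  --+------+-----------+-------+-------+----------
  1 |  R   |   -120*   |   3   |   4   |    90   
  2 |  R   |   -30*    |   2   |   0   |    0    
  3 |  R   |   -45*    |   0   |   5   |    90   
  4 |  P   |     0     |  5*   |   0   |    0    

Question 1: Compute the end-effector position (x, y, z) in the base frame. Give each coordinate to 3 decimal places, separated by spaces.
-1.964 0.598 -3.124

after link 1: o_1 = (-2.0000, -3.4641, 3.0000)
after link 2: o_2 = (-3.7321, -2.4641, 3.0000)
after link 3: o_3 = (-4.3791, -3.5848, -1.8296)
after link 4: o_4 = (-1.9643, 0.5978, -3.1237)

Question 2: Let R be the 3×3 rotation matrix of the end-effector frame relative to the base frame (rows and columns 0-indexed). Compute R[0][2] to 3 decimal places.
0.483

End-effector z-axis (col 2 of R) = (0.4830,0.8365,-0.2588)
R[0][2] = 0.4830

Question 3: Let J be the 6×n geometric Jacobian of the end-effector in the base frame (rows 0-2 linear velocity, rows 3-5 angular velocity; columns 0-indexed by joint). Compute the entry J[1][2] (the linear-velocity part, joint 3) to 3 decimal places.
axis z_2 = (-0.8660,0.5000,0.0000); lever o_n−o_2 = (1.7678,3.0619,-6.1237)
cross product → J_v[:, 2] = (-3.0619,-5.3033,-3.5355)
J_ω[:, 2] = z_2
entry J[1][2] = -5.3033

-5.303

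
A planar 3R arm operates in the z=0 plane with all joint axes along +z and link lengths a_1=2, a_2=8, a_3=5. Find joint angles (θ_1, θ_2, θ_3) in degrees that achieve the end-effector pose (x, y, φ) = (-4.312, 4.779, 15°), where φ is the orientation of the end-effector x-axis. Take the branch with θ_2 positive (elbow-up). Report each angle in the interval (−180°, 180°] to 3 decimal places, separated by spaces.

wrist centre = target − a_3·(cos φ, sin φ) = (-9.1416, 3.4849)
cos θ_2 = (95.7139−2²−8²)/(2·2·8) = 0.8661; θ_2 = 29.9959° (elbow-up)
β = atan2(3.4849,-9.1416) = 159.1325°; ψ = atan2(3.9995,8.9285) = 24.1300°
θ_1 = β − ψ = 135.0026°
θ_3 = φ − θ_1 − θ_2 = -149.9985° (wrapped to (-180°,180°])

135.003 29.996 -149.999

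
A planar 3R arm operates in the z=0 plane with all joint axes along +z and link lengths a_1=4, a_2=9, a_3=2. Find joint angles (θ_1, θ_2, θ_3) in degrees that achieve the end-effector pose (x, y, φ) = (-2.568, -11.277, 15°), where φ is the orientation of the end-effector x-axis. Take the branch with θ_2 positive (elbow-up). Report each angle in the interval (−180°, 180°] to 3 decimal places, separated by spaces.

-131.757 29.987 116.771

wrist centre = target − a_3·(cos φ, sin φ) = (-4.4999, -11.7946)
cos θ_2 = (159.3622−4²−9²)/(2·4·9) = 0.8661; θ_2 = 29.9868° (elbow-up)
β = atan2(-11.7946,-4.4999) = -110.8827°; ψ = atan2(4.4982,11.7953) = 20.8747°
θ_1 = β − ψ = -131.7573°
θ_3 = φ − θ_1 − θ_2 = 116.7706° (wrapped to (-180°,180°])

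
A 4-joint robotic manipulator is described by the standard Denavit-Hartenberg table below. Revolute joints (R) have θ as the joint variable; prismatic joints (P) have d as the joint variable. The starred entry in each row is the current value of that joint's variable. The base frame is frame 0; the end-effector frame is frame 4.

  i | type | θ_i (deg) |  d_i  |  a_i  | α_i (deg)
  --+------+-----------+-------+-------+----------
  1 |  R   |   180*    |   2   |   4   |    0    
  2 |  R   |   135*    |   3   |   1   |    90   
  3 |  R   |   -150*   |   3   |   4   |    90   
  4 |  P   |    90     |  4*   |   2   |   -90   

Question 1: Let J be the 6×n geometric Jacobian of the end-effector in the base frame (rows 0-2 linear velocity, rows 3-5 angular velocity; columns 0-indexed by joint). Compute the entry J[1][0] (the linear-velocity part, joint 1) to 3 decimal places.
axis z_0 = ẑ; lever o_n−o_0 = (-10.6921,-0.3789,6.4641)
cross product → J_v[:, 0] = (0.3789,-10.6921,0.0000)
J_ω[:, 0] = z_0
entry J[1][0] = -10.6921

-10.692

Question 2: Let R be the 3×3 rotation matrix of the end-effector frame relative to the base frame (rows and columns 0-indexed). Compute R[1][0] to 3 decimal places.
-0.707

End-effector x-axis (col 0 of R) = (-0.7071,-0.7071,-0.0000)
R[1][0] = -0.7071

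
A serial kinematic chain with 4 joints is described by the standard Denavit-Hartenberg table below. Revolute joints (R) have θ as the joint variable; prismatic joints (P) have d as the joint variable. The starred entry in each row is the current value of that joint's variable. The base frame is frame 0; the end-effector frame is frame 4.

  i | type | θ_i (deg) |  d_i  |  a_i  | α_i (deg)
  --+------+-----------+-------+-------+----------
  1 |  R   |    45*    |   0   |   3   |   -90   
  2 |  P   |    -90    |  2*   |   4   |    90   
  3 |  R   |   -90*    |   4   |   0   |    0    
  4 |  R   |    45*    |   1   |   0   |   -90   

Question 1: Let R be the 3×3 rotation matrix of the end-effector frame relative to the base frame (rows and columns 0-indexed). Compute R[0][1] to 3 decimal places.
End-effector y-axis (col 1 of R) = (0.7071,0.7071,-0.0000)
R[0][1] = 0.7071

0.707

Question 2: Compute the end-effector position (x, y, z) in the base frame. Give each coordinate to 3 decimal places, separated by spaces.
-2.828 0.000 4.000

after link 1: o_1 = (2.1213, 2.1213, 0.0000)
after link 2: o_2 = (0.7071, 3.5355, 4.0000)
after link 3: o_3 = (-2.1213, 0.7071, 4.0000)
after link 4: o_4 = (-2.8284, 0.0000, 4.0000)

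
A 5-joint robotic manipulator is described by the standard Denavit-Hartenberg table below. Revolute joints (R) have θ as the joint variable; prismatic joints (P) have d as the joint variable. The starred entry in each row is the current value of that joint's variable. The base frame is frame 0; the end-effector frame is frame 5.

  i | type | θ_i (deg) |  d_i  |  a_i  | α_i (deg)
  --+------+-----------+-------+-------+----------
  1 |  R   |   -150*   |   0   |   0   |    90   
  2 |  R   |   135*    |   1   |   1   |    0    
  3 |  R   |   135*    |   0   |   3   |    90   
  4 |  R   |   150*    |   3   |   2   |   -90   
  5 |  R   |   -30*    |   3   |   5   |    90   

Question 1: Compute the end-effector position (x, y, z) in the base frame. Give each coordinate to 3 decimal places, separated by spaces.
after link 1: o_1 = (0.0000, 0.0000, 0.0000)
after link 2: o_2 = (0.1124, 1.2196, 0.7071)
after link 3: o_3 = (0.1124, 1.2196, -2.2929)
after link 4: o_4 = (2.2104, 3.5856, -0.5608)
after link 5: o_5 = (4.5920, 4.4606, 4.6892)

4.592 4.461 4.689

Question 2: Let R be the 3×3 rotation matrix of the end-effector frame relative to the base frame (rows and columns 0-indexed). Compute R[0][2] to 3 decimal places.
End-effector z-axis (col 2 of R) = (0.8750,0.2165,-0.4330)
R[0][2] = 0.8750

0.875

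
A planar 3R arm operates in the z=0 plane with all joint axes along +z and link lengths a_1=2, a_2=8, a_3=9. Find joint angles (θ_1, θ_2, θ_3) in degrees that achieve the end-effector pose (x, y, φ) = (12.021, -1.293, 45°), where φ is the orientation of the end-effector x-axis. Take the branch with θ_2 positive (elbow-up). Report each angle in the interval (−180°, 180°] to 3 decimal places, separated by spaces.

wrist centre = target − a_3·(cos φ, sin φ) = (5.6570, -7.6570)
cos θ_2 = (90.6311−2²−8²)/(2·2·8) = 0.7072; θ_2 = 44.9906° (elbow-up)
β = atan2(-7.6570,5.6570) = -53.5426°; ψ = atan2(5.6559,7.6578) = 36.4490°
θ_1 = β − ψ = -89.9916°
θ_3 = φ − θ_1 − θ_2 = 90.0011° (wrapped to (-180°,180°])

-89.992 44.991 90.001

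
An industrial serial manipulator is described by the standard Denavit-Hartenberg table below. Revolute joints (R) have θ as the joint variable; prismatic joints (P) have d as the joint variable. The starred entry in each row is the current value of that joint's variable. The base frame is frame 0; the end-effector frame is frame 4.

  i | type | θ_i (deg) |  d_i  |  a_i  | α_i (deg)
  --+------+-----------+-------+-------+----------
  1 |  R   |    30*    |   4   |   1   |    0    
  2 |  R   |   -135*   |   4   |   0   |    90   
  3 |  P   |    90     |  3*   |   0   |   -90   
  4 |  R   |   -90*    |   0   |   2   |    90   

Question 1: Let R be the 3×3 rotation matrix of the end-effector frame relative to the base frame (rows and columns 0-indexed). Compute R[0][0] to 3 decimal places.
End-effector x-axis (col 0 of R) = (-0.9659,0.2588,0.0000)
R[0][0] = -0.9659

-0.966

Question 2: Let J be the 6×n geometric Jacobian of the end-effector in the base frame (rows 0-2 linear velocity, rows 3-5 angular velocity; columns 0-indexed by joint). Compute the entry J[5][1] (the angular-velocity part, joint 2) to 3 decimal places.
axis z_1 = (0.0000,0.0000,1.0000); lever o_n−o_1 = (-4.8296,1.2941,4.0000)
cross product → J_v[:, 1] = (-1.2941,-4.8296,0.0000)
J_ω[:, 1] = z_1
entry J[5][1] = 1.0000

1.000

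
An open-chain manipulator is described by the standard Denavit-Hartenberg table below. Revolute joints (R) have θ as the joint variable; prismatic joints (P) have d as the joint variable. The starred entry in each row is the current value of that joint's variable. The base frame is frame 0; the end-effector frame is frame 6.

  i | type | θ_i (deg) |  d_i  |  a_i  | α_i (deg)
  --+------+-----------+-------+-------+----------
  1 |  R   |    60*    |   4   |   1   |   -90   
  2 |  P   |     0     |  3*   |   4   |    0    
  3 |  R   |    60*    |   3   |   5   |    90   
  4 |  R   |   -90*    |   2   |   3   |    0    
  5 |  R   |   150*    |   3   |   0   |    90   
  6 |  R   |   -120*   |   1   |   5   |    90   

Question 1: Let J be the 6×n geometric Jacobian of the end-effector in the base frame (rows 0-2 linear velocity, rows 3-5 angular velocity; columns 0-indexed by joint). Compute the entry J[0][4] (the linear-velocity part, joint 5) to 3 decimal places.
axis z_4 = (0.4330,0.7500,0.5000); lever o_n−o_4 = (1.6361,-2.4964,-0.3325)
cross product → J_v[:, 4] = (0.9988,0.9620,-2.3080)
J_ω[:, 4] = z_4
entry J[0][4] = 0.9988

0.999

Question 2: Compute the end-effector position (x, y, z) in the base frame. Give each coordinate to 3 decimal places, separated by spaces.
3.654 6.999 0.337

after link 1: o_1 = (0.5000, 0.8660, 4.0000)
after link 2: o_2 = (-0.0981, 5.8301, 4.0000)
after link 3: o_3 = (-1.4462, 9.4952, -0.3301)
after link 4: o_4 = (2.0179, 9.4952, 0.6699)
after link 5: o_5 = (3.3170, 11.7452, 2.1699)
after link 6: o_6 = (3.6540, 6.9988, 0.3373)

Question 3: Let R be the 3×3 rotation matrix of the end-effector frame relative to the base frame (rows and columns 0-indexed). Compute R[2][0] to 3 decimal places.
-0.217

End-effector x-axis (col 0 of R) = (-0.0625,-0.9743,-0.2165)
R[2][0] = -0.2165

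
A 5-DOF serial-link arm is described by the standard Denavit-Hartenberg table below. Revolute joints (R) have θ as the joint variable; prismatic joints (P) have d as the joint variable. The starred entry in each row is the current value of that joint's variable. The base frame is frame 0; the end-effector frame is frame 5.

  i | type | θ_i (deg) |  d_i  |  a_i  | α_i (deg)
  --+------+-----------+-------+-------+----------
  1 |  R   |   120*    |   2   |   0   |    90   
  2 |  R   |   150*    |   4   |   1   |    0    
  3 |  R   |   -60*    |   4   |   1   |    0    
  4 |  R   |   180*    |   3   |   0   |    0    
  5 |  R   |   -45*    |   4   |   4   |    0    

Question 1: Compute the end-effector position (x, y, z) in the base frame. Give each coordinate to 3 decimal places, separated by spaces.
14.838 4.301 0.672

after link 1: o_1 = (0.0000, 0.0000, 2.0000)
after link 2: o_2 = (3.8971, 1.2500, 2.5000)
after link 3: o_3 = (7.3612, 3.2500, 3.5000)
after link 4: o_4 = (9.9593, 4.7500, 3.5000)
after link 5: o_5 = (14.8376, 4.3005, 0.6716)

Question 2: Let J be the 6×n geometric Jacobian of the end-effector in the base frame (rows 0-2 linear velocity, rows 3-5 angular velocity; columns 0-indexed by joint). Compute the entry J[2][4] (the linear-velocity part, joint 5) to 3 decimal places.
axis z_4 = (0.8660,0.5000,0.0000); lever o_n−o_4 = (4.8783,-0.4495,-2.8284)
cross product → J_v[:, 4] = (-1.4142,2.4495,-2.8284)
J_ω[:, 4] = z_4
entry J[2][4] = -2.8284

-2.828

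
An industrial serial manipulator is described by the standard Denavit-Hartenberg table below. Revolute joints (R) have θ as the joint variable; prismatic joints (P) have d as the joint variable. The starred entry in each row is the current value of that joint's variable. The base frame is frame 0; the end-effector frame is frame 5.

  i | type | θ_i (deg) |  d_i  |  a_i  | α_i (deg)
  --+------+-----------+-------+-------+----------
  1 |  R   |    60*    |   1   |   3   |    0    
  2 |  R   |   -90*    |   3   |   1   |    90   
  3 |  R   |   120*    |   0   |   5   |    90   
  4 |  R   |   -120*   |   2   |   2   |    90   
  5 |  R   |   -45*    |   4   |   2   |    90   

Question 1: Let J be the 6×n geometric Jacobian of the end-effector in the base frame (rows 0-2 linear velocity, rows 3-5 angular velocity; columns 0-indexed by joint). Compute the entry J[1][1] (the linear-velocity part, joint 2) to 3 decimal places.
1.858

axis z_1 = (0.0000,0.0000,1.0000); lever o_n−o_1 = (1.8579,0.0322,3.1446)
cross product → J_v[:, 1] = (-0.0322,1.8579,0.0000)
J_ω[:, 1] = z_1
entry J[1][1] = 1.8579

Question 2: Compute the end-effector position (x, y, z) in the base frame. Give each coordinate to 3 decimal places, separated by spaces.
3.358 2.630 4.145

after link 1: o_1 = (1.5000, 2.5981, 1.0000)
after link 2: o_2 = (2.3660, 2.0981, 4.0000)
after link 3: o_3 = (0.2010, 3.3481, 8.3301)
after link 4: o_4 = (3.0000, 3.7321, 8.4641)
after link 5: o_5 = (3.3579, 2.6302, 4.1446)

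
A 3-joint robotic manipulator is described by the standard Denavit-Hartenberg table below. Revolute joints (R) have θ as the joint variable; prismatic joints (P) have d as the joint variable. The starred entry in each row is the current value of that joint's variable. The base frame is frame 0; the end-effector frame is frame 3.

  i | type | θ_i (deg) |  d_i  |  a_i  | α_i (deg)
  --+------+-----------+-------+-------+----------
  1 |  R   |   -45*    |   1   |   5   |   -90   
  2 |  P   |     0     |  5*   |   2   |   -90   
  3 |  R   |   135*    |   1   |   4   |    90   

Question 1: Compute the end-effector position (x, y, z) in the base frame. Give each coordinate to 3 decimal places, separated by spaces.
4.485 -1.414 -0.000

after link 1: o_1 = (3.5355, -3.5355, 1.0000)
after link 2: o_2 = (8.4853, -1.4142, 1.0000)
after link 3: o_3 = (4.4853, -1.4142, -0.0000)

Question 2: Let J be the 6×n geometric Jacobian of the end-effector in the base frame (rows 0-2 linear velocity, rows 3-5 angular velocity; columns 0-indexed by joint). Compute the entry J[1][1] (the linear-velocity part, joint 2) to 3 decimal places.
0.707

prismatic axis z_1 = (0.7071,0.7071,0.0000)
J_v[:, 1] = z_1; J_ω[:, 1] = (0,0,0)
entry J[1][1] = 0.7071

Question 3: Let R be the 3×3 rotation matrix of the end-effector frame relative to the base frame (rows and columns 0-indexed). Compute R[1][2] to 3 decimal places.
End-effector z-axis (col 2 of R) = (0.0000,-1.0000,-0.0000)
R[1][2] = -1.0000

-1.000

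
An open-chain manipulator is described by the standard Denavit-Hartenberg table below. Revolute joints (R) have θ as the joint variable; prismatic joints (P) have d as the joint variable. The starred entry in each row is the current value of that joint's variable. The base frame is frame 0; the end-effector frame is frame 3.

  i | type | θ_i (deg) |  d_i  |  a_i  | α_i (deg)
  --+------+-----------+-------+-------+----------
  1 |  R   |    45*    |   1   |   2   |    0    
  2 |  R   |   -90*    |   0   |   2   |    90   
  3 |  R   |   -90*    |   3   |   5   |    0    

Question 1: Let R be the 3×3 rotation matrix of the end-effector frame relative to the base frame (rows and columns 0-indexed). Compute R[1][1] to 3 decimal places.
-0.707

End-effector y-axis (col 1 of R) = (0.7071,-0.7071,0.0000)
R[1][1] = -0.7071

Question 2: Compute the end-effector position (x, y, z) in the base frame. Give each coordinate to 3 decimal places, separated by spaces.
after link 1: o_1 = (1.4142, 1.4142, 1.0000)
after link 2: o_2 = (2.8284, -0.0000, 1.0000)
after link 3: o_3 = (0.7071, -2.1213, -4.0000)

0.707 -2.121 -4.000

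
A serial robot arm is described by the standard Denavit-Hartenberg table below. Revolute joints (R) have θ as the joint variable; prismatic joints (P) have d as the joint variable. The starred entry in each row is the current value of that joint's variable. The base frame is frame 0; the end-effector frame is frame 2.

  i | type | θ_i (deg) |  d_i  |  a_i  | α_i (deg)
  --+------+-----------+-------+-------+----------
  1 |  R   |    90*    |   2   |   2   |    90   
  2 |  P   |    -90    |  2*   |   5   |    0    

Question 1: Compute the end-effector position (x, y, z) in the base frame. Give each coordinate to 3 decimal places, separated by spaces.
after link 1: o_1 = (0.0000, 2.0000, 2.0000)
after link 2: o_2 = (2.0000, 2.0000, -3.0000)

2.000 2.000 -3.000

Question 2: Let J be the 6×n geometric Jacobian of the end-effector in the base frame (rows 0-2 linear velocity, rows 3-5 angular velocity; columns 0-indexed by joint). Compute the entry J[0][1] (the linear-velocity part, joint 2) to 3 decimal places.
1.000

prismatic axis z_1 = (1.0000,-0.0000,0.0000)
J_v[:, 1] = z_1; J_ω[:, 1] = (0,0,0)
entry J[0][1] = 1.0000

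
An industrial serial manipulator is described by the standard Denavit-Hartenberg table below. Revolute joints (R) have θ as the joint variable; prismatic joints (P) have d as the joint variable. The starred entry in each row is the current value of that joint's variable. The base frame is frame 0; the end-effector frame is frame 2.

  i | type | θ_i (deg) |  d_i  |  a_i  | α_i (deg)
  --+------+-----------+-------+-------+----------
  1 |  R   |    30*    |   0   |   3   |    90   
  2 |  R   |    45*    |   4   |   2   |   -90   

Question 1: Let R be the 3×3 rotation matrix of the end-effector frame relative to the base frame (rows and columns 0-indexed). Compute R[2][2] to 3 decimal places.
0.707

End-effector z-axis (col 2 of R) = (-0.6124,-0.3536,0.7071)
R[2][2] = 0.7071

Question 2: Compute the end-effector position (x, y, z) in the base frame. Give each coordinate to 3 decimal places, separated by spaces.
5.823 -1.257 1.414

after link 1: o_1 = (2.5981, 1.5000, 0.0000)
after link 2: o_2 = (5.8228, -1.2570, 1.4142)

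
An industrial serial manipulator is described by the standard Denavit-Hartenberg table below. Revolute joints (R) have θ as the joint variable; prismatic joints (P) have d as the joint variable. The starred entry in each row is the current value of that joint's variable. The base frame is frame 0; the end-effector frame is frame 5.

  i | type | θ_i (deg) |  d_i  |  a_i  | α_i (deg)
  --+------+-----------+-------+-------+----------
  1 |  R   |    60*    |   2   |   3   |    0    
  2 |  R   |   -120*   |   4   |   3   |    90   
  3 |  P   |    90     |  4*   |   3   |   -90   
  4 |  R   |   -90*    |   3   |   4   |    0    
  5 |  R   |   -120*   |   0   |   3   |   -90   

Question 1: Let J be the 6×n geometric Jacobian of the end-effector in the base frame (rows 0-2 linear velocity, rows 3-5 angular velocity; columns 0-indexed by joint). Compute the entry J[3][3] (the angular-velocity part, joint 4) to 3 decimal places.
-0.500

axis z_3 = (-0.5000,0.8660,0.0000); lever o_n−o_3 = (-3.6651,1.3481,-2.5981)
cross product → J_v[:, 3] = (-2.2500,-1.2990,2.5000)
J_ω[:, 3] = z_3
entry J[3][3] = -0.5000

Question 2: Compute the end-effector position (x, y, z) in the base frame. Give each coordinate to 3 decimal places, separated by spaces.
-4.129 -0.652 6.402

after link 1: o_1 = (1.5000, 2.5981, 2.0000)
after link 2: o_2 = (3.0000, 0.0000, 6.0000)
after link 3: o_3 = (-0.4641, -2.0000, 9.0000)
after link 4: o_4 = (-5.4282, -1.4019, 9.0000)
after link 5: o_5 = (-4.1292, -0.6519, 6.4019)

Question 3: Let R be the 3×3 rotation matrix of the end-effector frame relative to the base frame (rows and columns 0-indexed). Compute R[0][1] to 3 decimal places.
0.500

End-effector y-axis (col 1 of R) = (0.5000,-0.8660,-0.0000)
R[0][1] = 0.5000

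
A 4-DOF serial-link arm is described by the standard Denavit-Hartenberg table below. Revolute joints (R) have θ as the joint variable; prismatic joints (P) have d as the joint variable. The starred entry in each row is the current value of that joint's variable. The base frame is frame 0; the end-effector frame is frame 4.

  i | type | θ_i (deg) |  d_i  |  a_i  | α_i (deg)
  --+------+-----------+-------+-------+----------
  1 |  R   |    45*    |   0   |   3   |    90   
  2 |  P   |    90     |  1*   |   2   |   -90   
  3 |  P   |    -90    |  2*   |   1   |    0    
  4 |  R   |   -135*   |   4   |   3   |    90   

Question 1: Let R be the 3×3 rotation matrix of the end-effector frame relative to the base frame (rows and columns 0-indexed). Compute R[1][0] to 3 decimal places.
End-effector x-axis (col 0 of R) = (-0.5000,0.5000,-0.7071)
R[1][0] = 0.5000

0.500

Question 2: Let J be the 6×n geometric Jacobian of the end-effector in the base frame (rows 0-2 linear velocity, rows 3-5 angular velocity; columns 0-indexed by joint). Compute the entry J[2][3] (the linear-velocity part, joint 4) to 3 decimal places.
axis z_3 = (-0.7071,-0.7071,0.0000); lever o_n−o_3 = (-4.3284,-1.3284,-2.1213)
cross product → J_v[:, 3] = (1.5000,-1.5000,-2.1213)
J_ω[:, 3] = z_3
entry J[2][3] = -2.1213

-2.121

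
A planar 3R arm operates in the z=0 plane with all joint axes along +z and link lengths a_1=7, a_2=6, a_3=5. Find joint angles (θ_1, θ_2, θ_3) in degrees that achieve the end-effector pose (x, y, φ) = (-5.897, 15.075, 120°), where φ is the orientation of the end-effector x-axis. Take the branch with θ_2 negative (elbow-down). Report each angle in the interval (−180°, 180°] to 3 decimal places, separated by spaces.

wrist centre = target − a_3·(cos φ, sin φ) = (-3.3970, 10.7449)
cos θ_2 = (126.9919−7²−6²)/(2·7·6) = 0.4999; θ_2 = -60.0064° (elbow-down)
β = atan2(10.7449,-3.3970) = 107.5444°; ψ = atan2(-5.1965,9.9994) = -27.4599°
θ_1 = β − ψ = 135.0043°
θ_3 = φ − θ_1 − θ_2 = 45.0020° (wrapped to (-180°,180°])

135.004 -60.006 45.002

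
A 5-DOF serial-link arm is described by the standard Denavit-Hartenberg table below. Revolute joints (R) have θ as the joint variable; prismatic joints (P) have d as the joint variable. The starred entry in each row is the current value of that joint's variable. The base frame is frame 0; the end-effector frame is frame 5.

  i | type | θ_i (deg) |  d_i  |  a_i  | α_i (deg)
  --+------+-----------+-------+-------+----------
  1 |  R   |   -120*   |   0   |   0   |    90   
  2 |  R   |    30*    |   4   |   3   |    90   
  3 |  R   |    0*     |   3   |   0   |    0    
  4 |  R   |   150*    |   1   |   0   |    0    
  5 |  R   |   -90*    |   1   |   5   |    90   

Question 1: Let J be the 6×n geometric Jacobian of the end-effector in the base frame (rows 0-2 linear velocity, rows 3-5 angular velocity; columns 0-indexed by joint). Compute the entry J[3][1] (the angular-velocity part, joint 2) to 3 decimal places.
axis z_1 = (-0.8660,0.5000,0.0000); lever o_n−o_1 = (-10.8457,-2.1250,-1.5801)
cross product → J_v[:, 1] = (-0.7901,-1.3684,7.2631)
J_ω[:, 1] = z_1
entry J[3][1] = -0.8660

-0.866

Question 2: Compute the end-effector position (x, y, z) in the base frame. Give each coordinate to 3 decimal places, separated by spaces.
after link 1: o_1 = (0.0000, 0.0000, 0.0000)
after link 2: o_2 = (-4.7631, -0.2500, 1.5000)
after link 3: o_3 = (-5.5131, -1.5490, -1.0981)
after link 4: o_4 = (-5.7631, -1.9821, -1.9641)
after link 5: o_5 = (-10.8457, -2.1250, -1.5801)

-10.846 -2.125 -1.580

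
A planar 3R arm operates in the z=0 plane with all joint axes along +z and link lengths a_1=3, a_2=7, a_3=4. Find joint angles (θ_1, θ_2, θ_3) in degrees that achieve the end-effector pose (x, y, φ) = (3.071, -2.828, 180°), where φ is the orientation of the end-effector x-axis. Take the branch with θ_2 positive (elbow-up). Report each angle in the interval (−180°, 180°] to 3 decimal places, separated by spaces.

-88.604 90.005 178.599

wrist centre = target − a_3·(cos φ, sin φ) = (7.0710, -2.8280)
cos θ_2 = (57.9966−3²−7²)/(2·3·7) = -0.0001; θ_2 = 90.0046° (elbow-up)
β = atan2(-2.8280,7.0710) = -21.7986°; ψ = atan2(7.0000,2.9994) = 66.8053°
θ_1 = β − ψ = -88.6039°
θ_3 = φ − θ_1 − θ_2 = 178.5993° (wrapped to (-180°,180°])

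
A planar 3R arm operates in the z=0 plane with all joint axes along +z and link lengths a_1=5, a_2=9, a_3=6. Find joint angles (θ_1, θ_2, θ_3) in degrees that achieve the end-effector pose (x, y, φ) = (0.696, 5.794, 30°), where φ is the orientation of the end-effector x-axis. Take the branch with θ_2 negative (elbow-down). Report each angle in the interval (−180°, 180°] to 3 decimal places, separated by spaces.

wrist centre = target − a_3·(cos φ, sin φ) = (-4.5002, 2.7940)
cos θ_2 = (28.0578−5²−9²)/(2·5·9) = -0.8660; θ_2 = -149.9999° (elbow-down)
β = atan2(2.7940,-4.5002) = 148.1652°; ψ = atan2(-4.5000,-2.7942) = -121.8376°
θ_1 = β − ψ = 270.0028°
θ_3 = φ − θ_1 − θ_2 = -90.0029° (wrapped to (-180°,180°])

-89.997 -150.000 -90.003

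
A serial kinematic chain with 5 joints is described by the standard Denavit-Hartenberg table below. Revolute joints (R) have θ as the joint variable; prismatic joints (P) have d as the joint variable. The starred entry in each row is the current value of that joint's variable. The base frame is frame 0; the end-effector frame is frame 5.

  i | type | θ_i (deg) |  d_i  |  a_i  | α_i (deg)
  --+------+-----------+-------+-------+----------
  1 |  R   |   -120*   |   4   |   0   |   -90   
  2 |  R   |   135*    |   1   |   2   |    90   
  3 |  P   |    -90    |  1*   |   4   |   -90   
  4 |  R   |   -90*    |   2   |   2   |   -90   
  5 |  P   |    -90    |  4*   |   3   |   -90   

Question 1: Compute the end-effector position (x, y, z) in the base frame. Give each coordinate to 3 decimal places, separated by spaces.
-4.648 5.949 -3.071

after link 1: o_1 = (0.0000, 0.0000, 4.0000)
after link 2: o_2 = (1.5731, 0.7247, 2.5858)
after link 3: o_3 = (-2.2445, 2.1124, 1.8787)
after link 4: o_4 = (-2.2445, 2.1124, -0.9497)
after link 5: o_5 = (-4.6480, 5.9495, -3.0711)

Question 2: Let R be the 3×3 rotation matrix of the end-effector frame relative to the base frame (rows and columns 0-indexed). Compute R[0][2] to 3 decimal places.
-0.354

End-effector z-axis (col 2 of R) = (-0.3536,-0.6124,-0.7071)
R[0][2] = -0.3536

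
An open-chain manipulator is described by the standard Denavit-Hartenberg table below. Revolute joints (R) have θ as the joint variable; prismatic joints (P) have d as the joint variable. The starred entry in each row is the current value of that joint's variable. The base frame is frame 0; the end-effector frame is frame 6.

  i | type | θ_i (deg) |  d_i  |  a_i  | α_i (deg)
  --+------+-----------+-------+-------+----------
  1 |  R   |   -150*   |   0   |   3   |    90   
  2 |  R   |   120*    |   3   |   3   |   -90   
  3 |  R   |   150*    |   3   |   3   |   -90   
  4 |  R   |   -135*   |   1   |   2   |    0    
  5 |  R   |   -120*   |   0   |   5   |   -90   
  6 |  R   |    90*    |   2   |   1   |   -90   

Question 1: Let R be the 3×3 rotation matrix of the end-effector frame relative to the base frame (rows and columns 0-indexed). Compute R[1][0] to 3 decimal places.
End-effector x-axis (col 0 of R) = (0.6495,-0.6250,0.4330)
R[1][0] = -0.6250

-0.625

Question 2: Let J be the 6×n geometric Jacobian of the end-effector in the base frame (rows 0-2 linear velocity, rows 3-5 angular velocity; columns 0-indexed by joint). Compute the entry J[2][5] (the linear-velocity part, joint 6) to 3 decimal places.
-0.677

axis z_5 = (0.3149,0.7395,0.5950); lever o_n−o_5 = (1.2792,0.8539,1.6231)
cross product → J_v[:, 5] = (0.6921,0.2502,-0.6771)
J_ω[:, 5] = z_5
entry J[2][5] = -0.6771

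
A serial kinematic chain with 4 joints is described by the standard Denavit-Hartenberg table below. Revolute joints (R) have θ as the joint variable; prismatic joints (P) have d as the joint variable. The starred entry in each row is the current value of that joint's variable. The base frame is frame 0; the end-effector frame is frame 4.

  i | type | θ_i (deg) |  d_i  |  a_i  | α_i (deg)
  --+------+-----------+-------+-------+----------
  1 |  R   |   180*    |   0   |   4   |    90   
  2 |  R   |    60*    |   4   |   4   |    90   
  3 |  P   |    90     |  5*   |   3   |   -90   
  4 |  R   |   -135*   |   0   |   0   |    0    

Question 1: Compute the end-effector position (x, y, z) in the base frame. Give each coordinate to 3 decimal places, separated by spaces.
-10.330 7.000 0.964

after link 1: o_1 = (-4.0000, 0.0000, 0.0000)
after link 2: o_2 = (-6.0000, 4.0000, 3.4641)
after link 3: o_3 = (-10.3301, 7.0000, 0.9641)
after link 4: o_4 = (-10.3301, 7.0000, 0.9641)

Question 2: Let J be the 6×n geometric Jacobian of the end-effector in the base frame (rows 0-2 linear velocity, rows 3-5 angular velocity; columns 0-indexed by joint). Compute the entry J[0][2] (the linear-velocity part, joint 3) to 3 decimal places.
prismatic axis z_2 = (-0.8660,0.0000,-0.5000)
J_v[:, 2] = z_2; J_ω[:, 2] = (0,0,0)
entry J[0][2] = -0.8660

-0.866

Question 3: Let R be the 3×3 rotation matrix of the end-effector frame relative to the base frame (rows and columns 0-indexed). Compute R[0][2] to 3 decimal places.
0.500

End-effector z-axis (col 2 of R) = (0.5000,0.0000,-0.8660)
R[0][2] = 0.5000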